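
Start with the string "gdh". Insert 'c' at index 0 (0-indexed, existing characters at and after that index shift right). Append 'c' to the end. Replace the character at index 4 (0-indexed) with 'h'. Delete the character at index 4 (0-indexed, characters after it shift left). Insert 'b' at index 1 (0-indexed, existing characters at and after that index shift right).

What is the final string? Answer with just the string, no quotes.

Applying each edit step by step:
Start: "gdh"
Op 1 (insert 'c' at idx 0): "gdh" -> "cgdh"
Op 2 (append 'c'): "cgdh" -> "cgdhc"
Op 3 (replace idx 4: 'c' -> 'h'): "cgdhc" -> "cgdhh"
Op 4 (delete idx 4 = 'h'): "cgdhh" -> "cgdh"
Op 5 (insert 'b' at idx 1): "cgdh" -> "cbgdh"

Answer: cbgdh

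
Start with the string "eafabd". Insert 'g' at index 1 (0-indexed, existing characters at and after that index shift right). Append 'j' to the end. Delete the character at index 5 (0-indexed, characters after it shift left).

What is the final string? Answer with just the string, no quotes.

Applying each edit step by step:
Start: "eafabd"
Op 1 (insert 'g' at idx 1): "eafabd" -> "egafabd"
Op 2 (append 'j'): "egafabd" -> "egafabdj"
Op 3 (delete idx 5 = 'b'): "egafabdj" -> "egafadj"

Answer: egafadj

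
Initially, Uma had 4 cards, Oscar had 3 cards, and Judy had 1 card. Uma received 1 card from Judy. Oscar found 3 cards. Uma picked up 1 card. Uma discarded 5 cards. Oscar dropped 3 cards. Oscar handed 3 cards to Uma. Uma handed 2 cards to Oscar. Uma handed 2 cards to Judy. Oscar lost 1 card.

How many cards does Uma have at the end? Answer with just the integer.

Answer: 0

Derivation:
Tracking counts step by step:
Start: Uma=4, Oscar=3, Judy=1
Event 1 (Judy -> Uma, 1): Judy: 1 -> 0, Uma: 4 -> 5. State: Uma=5, Oscar=3, Judy=0
Event 2 (Oscar +3): Oscar: 3 -> 6. State: Uma=5, Oscar=6, Judy=0
Event 3 (Uma +1): Uma: 5 -> 6. State: Uma=6, Oscar=6, Judy=0
Event 4 (Uma -5): Uma: 6 -> 1. State: Uma=1, Oscar=6, Judy=0
Event 5 (Oscar -3): Oscar: 6 -> 3. State: Uma=1, Oscar=3, Judy=0
Event 6 (Oscar -> Uma, 3): Oscar: 3 -> 0, Uma: 1 -> 4. State: Uma=4, Oscar=0, Judy=0
Event 7 (Uma -> Oscar, 2): Uma: 4 -> 2, Oscar: 0 -> 2. State: Uma=2, Oscar=2, Judy=0
Event 8 (Uma -> Judy, 2): Uma: 2 -> 0, Judy: 0 -> 2. State: Uma=0, Oscar=2, Judy=2
Event 9 (Oscar -1): Oscar: 2 -> 1. State: Uma=0, Oscar=1, Judy=2

Uma's final count: 0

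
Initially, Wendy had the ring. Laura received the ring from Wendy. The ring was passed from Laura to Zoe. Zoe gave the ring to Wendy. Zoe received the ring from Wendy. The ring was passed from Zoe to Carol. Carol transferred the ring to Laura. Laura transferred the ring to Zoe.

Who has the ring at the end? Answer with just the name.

Tracking the ring through each event:
Start: Wendy has the ring.
After event 1: Laura has the ring.
After event 2: Zoe has the ring.
After event 3: Wendy has the ring.
After event 4: Zoe has the ring.
After event 5: Carol has the ring.
After event 6: Laura has the ring.
After event 7: Zoe has the ring.

Answer: Zoe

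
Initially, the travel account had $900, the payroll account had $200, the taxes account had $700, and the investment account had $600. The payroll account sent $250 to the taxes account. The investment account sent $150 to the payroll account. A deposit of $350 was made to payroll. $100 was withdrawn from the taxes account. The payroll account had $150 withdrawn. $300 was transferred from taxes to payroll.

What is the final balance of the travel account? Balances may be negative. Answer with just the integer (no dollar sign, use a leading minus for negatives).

Tracking account balances step by step:
Start: travel=900, payroll=200, taxes=700, investment=600
Event 1 (transfer 250 payroll -> taxes): payroll: 200 - 250 = -50, taxes: 700 + 250 = 950. Balances: travel=900, payroll=-50, taxes=950, investment=600
Event 2 (transfer 150 investment -> payroll): investment: 600 - 150 = 450, payroll: -50 + 150 = 100. Balances: travel=900, payroll=100, taxes=950, investment=450
Event 3 (deposit 350 to payroll): payroll: 100 + 350 = 450. Balances: travel=900, payroll=450, taxes=950, investment=450
Event 4 (withdraw 100 from taxes): taxes: 950 - 100 = 850. Balances: travel=900, payroll=450, taxes=850, investment=450
Event 5 (withdraw 150 from payroll): payroll: 450 - 150 = 300. Balances: travel=900, payroll=300, taxes=850, investment=450
Event 6 (transfer 300 taxes -> payroll): taxes: 850 - 300 = 550, payroll: 300 + 300 = 600. Balances: travel=900, payroll=600, taxes=550, investment=450

Final balance of travel: 900

Answer: 900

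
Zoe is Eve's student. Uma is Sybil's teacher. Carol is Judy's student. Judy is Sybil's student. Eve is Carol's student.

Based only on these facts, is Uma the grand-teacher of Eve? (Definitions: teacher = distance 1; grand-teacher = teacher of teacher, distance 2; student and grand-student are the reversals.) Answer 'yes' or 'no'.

Answer: no

Derivation:
Reconstructing the teacher chain from the given facts:
  Uma -> Sybil -> Judy -> Carol -> Eve -> Zoe
(each arrow means 'teacher of the next')
Positions in the chain (0 = top):
  position of Uma: 0
  position of Sybil: 1
  position of Judy: 2
  position of Carol: 3
  position of Eve: 4
  position of Zoe: 5

Uma is at position 0, Eve is at position 4; signed distance (j - i) = 4.
'grand-teacher' requires j - i = 2. Actual distance is 4, so the relation does NOT hold.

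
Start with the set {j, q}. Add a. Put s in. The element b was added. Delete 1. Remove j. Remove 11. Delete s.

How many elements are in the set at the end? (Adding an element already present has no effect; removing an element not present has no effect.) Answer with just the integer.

Tracking the set through each operation:
Start: {j, q}
Event 1 (add a): added. Set: {a, j, q}
Event 2 (add s): added. Set: {a, j, q, s}
Event 3 (add b): added. Set: {a, b, j, q, s}
Event 4 (remove 1): not present, no change. Set: {a, b, j, q, s}
Event 5 (remove j): removed. Set: {a, b, q, s}
Event 6 (remove 11): not present, no change. Set: {a, b, q, s}
Event 7 (remove s): removed. Set: {a, b, q}

Final set: {a, b, q} (size 3)

Answer: 3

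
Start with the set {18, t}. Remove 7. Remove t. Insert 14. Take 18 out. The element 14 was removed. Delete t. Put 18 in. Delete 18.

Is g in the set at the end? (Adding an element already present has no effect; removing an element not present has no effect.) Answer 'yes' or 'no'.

Answer: no

Derivation:
Tracking the set through each operation:
Start: {18, t}
Event 1 (remove 7): not present, no change. Set: {18, t}
Event 2 (remove t): removed. Set: {18}
Event 3 (add 14): added. Set: {14, 18}
Event 4 (remove 18): removed. Set: {14}
Event 5 (remove 14): removed. Set: {}
Event 6 (remove t): not present, no change. Set: {}
Event 7 (add 18): added. Set: {18}
Event 8 (remove 18): removed. Set: {}

Final set: {} (size 0)
g is NOT in the final set.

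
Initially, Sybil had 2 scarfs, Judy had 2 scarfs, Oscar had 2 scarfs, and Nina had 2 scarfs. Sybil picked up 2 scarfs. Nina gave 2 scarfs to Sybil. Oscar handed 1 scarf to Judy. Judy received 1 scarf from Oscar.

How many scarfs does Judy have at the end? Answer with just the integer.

Tracking counts step by step:
Start: Sybil=2, Judy=2, Oscar=2, Nina=2
Event 1 (Sybil +2): Sybil: 2 -> 4. State: Sybil=4, Judy=2, Oscar=2, Nina=2
Event 2 (Nina -> Sybil, 2): Nina: 2 -> 0, Sybil: 4 -> 6. State: Sybil=6, Judy=2, Oscar=2, Nina=0
Event 3 (Oscar -> Judy, 1): Oscar: 2 -> 1, Judy: 2 -> 3. State: Sybil=6, Judy=3, Oscar=1, Nina=0
Event 4 (Oscar -> Judy, 1): Oscar: 1 -> 0, Judy: 3 -> 4. State: Sybil=6, Judy=4, Oscar=0, Nina=0

Judy's final count: 4

Answer: 4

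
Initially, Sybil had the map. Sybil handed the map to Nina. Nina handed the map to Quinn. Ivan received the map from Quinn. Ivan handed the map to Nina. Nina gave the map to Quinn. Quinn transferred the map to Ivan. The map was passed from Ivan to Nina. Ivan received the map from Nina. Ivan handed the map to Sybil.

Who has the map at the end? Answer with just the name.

Answer: Sybil

Derivation:
Tracking the map through each event:
Start: Sybil has the map.
After event 1: Nina has the map.
After event 2: Quinn has the map.
After event 3: Ivan has the map.
After event 4: Nina has the map.
After event 5: Quinn has the map.
After event 6: Ivan has the map.
After event 7: Nina has the map.
After event 8: Ivan has the map.
After event 9: Sybil has the map.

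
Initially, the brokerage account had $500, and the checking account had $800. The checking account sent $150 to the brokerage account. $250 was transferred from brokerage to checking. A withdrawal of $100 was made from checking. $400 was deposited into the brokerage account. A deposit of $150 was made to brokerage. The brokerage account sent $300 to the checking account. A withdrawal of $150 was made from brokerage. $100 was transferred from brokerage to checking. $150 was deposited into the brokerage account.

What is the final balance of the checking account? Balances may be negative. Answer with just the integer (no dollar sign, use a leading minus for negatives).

Tracking account balances step by step:
Start: brokerage=500, checking=800
Event 1 (transfer 150 checking -> brokerage): checking: 800 - 150 = 650, brokerage: 500 + 150 = 650. Balances: brokerage=650, checking=650
Event 2 (transfer 250 brokerage -> checking): brokerage: 650 - 250 = 400, checking: 650 + 250 = 900. Balances: brokerage=400, checking=900
Event 3 (withdraw 100 from checking): checking: 900 - 100 = 800. Balances: brokerage=400, checking=800
Event 4 (deposit 400 to brokerage): brokerage: 400 + 400 = 800. Balances: brokerage=800, checking=800
Event 5 (deposit 150 to brokerage): brokerage: 800 + 150 = 950. Balances: brokerage=950, checking=800
Event 6 (transfer 300 brokerage -> checking): brokerage: 950 - 300 = 650, checking: 800 + 300 = 1100. Balances: brokerage=650, checking=1100
Event 7 (withdraw 150 from brokerage): brokerage: 650 - 150 = 500. Balances: brokerage=500, checking=1100
Event 8 (transfer 100 brokerage -> checking): brokerage: 500 - 100 = 400, checking: 1100 + 100 = 1200. Balances: brokerage=400, checking=1200
Event 9 (deposit 150 to brokerage): brokerage: 400 + 150 = 550. Balances: brokerage=550, checking=1200

Final balance of checking: 1200

Answer: 1200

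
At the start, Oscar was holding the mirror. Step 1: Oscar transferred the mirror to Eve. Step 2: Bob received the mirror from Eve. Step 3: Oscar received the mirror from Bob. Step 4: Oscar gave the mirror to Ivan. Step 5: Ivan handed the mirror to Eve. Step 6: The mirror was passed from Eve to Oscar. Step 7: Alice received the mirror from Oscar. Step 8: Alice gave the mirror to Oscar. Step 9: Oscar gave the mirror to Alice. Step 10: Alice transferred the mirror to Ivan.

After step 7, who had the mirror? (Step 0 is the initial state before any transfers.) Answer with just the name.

Tracking the mirror holder through step 7:
After step 0 (start): Oscar
After step 1: Eve
After step 2: Bob
After step 3: Oscar
After step 4: Ivan
After step 5: Eve
After step 6: Oscar
After step 7: Alice

At step 7, the holder is Alice.

Answer: Alice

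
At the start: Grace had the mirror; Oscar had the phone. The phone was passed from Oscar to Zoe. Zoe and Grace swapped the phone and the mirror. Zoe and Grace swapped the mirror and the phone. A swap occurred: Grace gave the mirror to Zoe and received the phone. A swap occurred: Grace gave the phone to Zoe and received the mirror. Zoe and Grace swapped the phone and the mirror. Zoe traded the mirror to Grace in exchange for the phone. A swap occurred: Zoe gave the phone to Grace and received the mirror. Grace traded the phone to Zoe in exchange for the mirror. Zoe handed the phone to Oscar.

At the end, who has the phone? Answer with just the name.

Answer: Oscar

Derivation:
Tracking all object holders:
Start: mirror:Grace, phone:Oscar
Event 1 (give phone: Oscar -> Zoe). State: mirror:Grace, phone:Zoe
Event 2 (swap phone<->mirror: now phone:Grace, mirror:Zoe). State: mirror:Zoe, phone:Grace
Event 3 (swap mirror<->phone: now mirror:Grace, phone:Zoe). State: mirror:Grace, phone:Zoe
Event 4 (swap mirror<->phone: now mirror:Zoe, phone:Grace). State: mirror:Zoe, phone:Grace
Event 5 (swap phone<->mirror: now phone:Zoe, mirror:Grace). State: mirror:Grace, phone:Zoe
Event 6 (swap phone<->mirror: now phone:Grace, mirror:Zoe). State: mirror:Zoe, phone:Grace
Event 7 (swap mirror<->phone: now mirror:Grace, phone:Zoe). State: mirror:Grace, phone:Zoe
Event 8 (swap phone<->mirror: now phone:Grace, mirror:Zoe). State: mirror:Zoe, phone:Grace
Event 9 (swap phone<->mirror: now phone:Zoe, mirror:Grace). State: mirror:Grace, phone:Zoe
Event 10 (give phone: Zoe -> Oscar). State: mirror:Grace, phone:Oscar

Final state: mirror:Grace, phone:Oscar
The phone is held by Oscar.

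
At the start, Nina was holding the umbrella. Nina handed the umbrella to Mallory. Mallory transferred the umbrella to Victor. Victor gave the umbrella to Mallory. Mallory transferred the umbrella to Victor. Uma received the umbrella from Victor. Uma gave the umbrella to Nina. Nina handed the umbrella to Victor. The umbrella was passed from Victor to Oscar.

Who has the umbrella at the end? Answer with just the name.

Answer: Oscar

Derivation:
Tracking the umbrella through each event:
Start: Nina has the umbrella.
After event 1: Mallory has the umbrella.
After event 2: Victor has the umbrella.
After event 3: Mallory has the umbrella.
After event 4: Victor has the umbrella.
After event 5: Uma has the umbrella.
After event 6: Nina has the umbrella.
After event 7: Victor has the umbrella.
After event 8: Oscar has the umbrella.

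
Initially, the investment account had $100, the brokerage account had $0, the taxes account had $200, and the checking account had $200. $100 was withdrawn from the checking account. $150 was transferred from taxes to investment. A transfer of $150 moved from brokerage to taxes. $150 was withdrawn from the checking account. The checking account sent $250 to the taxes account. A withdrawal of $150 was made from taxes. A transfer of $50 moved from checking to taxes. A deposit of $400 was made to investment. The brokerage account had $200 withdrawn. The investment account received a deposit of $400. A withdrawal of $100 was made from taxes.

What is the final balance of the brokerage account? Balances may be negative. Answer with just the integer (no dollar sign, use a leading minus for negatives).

Answer: -350

Derivation:
Tracking account balances step by step:
Start: investment=100, brokerage=0, taxes=200, checking=200
Event 1 (withdraw 100 from checking): checking: 200 - 100 = 100. Balances: investment=100, brokerage=0, taxes=200, checking=100
Event 2 (transfer 150 taxes -> investment): taxes: 200 - 150 = 50, investment: 100 + 150 = 250. Balances: investment=250, brokerage=0, taxes=50, checking=100
Event 3 (transfer 150 brokerage -> taxes): brokerage: 0 - 150 = -150, taxes: 50 + 150 = 200. Balances: investment=250, brokerage=-150, taxes=200, checking=100
Event 4 (withdraw 150 from checking): checking: 100 - 150 = -50. Balances: investment=250, brokerage=-150, taxes=200, checking=-50
Event 5 (transfer 250 checking -> taxes): checking: -50 - 250 = -300, taxes: 200 + 250 = 450. Balances: investment=250, brokerage=-150, taxes=450, checking=-300
Event 6 (withdraw 150 from taxes): taxes: 450 - 150 = 300. Balances: investment=250, brokerage=-150, taxes=300, checking=-300
Event 7 (transfer 50 checking -> taxes): checking: -300 - 50 = -350, taxes: 300 + 50 = 350. Balances: investment=250, brokerage=-150, taxes=350, checking=-350
Event 8 (deposit 400 to investment): investment: 250 + 400 = 650. Balances: investment=650, brokerage=-150, taxes=350, checking=-350
Event 9 (withdraw 200 from brokerage): brokerage: -150 - 200 = -350. Balances: investment=650, brokerage=-350, taxes=350, checking=-350
Event 10 (deposit 400 to investment): investment: 650 + 400 = 1050. Balances: investment=1050, brokerage=-350, taxes=350, checking=-350
Event 11 (withdraw 100 from taxes): taxes: 350 - 100 = 250. Balances: investment=1050, brokerage=-350, taxes=250, checking=-350

Final balance of brokerage: -350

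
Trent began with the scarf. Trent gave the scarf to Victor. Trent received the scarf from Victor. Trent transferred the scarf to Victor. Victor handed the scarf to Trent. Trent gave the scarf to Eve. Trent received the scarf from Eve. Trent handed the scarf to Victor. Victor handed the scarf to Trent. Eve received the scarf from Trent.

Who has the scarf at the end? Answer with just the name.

Answer: Eve

Derivation:
Tracking the scarf through each event:
Start: Trent has the scarf.
After event 1: Victor has the scarf.
After event 2: Trent has the scarf.
After event 3: Victor has the scarf.
After event 4: Trent has the scarf.
After event 5: Eve has the scarf.
After event 6: Trent has the scarf.
After event 7: Victor has the scarf.
After event 8: Trent has the scarf.
After event 9: Eve has the scarf.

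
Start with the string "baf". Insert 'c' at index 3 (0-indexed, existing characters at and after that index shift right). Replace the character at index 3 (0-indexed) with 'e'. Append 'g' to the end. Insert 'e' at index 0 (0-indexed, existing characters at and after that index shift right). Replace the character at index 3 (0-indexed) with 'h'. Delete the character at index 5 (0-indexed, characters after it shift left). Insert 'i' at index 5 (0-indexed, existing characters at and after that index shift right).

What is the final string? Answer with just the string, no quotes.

Answer: ebahei

Derivation:
Applying each edit step by step:
Start: "baf"
Op 1 (insert 'c' at idx 3): "baf" -> "bafc"
Op 2 (replace idx 3: 'c' -> 'e'): "bafc" -> "bafe"
Op 3 (append 'g'): "bafe" -> "bafeg"
Op 4 (insert 'e' at idx 0): "bafeg" -> "ebafeg"
Op 5 (replace idx 3: 'f' -> 'h'): "ebafeg" -> "ebaheg"
Op 6 (delete idx 5 = 'g'): "ebaheg" -> "ebahe"
Op 7 (insert 'i' at idx 5): "ebahe" -> "ebahei"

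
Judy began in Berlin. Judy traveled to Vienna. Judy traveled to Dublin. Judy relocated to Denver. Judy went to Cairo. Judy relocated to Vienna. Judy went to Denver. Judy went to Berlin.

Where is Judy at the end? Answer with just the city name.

Tracking Judy's location:
Start: Judy is in Berlin.
After move 1: Berlin -> Vienna. Judy is in Vienna.
After move 2: Vienna -> Dublin. Judy is in Dublin.
After move 3: Dublin -> Denver. Judy is in Denver.
After move 4: Denver -> Cairo. Judy is in Cairo.
After move 5: Cairo -> Vienna. Judy is in Vienna.
After move 6: Vienna -> Denver. Judy is in Denver.
After move 7: Denver -> Berlin. Judy is in Berlin.

Answer: Berlin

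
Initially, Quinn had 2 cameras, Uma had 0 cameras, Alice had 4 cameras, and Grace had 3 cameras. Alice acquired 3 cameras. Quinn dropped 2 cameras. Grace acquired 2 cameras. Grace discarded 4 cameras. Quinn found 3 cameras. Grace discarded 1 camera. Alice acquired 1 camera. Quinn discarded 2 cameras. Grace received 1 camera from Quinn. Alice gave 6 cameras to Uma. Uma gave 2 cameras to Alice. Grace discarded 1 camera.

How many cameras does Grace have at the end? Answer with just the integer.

Tracking counts step by step:
Start: Quinn=2, Uma=0, Alice=4, Grace=3
Event 1 (Alice +3): Alice: 4 -> 7. State: Quinn=2, Uma=0, Alice=7, Grace=3
Event 2 (Quinn -2): Quinn: 2 -> 0. State: Quinn=0, Uma=0, Alice=7, Grace=3
Event 3 (Grace +2): Grace: 3 -> 5. State: Quinn=0, Uma=0, Alice=7, Grace=5
Event 4 (Grace -4): Grace: 5 -> 1. State: Quinn=0, Uma=0, Alice=7, Grace=1
Event 5 (Quinn +3): Quinn: 0 -> 3. State: Quinn=3, Uma=0, Alice=7, Grace=1
Event 6 (Grace -1): Grace: 1 -> 0. State: Quinn=3, Uma=0, Alice=7, Grace=0
Event 7 (Alice +1): Alice: 7 -> 8. State: Quinn=3, Uma=0, Alice=8, Grace=0
Event 8 (Quinn -2): Quinn: 3 -> 1. State: Quinn=1, Uma=0, Alice=8, Grace=0
Event 9 (Quinn -> Grace, 1): Quinn: 1 -> 0, Grace: 0 -> 1. State: Quinn=0, Uma=0, Alice=8, Grace=1
Event 10 (Alice -> Uma, 6): Alice: 8 -> 2, Uma: 0 -> 6. State: Quinn=0, Uma=6, Alice=2, Grace=1
Event 11 (Uma -> Alice, 2): Uma: 6 -> 4, Alice: 2 -> 4. State: Quinn=0, Uma=4, Alice=4, Grace=1
Event 12 (Grace -1): Grace: 1 -> 0. State: Quinn=0, Uma=4, Alice=4, Grace=0

Grace's final count: 0

Answer: 0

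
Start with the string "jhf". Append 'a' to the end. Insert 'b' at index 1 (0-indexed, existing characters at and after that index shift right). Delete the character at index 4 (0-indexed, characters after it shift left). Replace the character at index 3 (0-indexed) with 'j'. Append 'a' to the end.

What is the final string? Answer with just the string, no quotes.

Applying each edit step by step:
Start: "jhf"
Op 1 (append 'a'): "jhf" -> "jhfa"
Op 2 (insert 'b' at idx 1): "jhfa" -> "jbhfa"
Op 3 (delete idx 4 = 'a'): "jbhfa" -> "jbhf"
Op 4 (replace idx 3: 'f' -> 'j'): "jbhf" -> "jbhj"
Op 5 (append 'a'): "jbhj" -> "jbhja"

Answer: jbhja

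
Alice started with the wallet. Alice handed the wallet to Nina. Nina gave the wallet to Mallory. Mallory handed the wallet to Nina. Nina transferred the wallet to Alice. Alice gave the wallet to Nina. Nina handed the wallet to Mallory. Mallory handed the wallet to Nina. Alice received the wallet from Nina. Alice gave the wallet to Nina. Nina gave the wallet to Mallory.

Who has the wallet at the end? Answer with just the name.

Answer: Mallory

Derivation:
Tracking the wallet through each event:
Start: Alice has the wallet.
After event 1: Nina has the wallet.
After event 2: Mallory has the wallet.
After event 3: Nina has the wallet.
After event 4: Alice has the wallet.
After event 5: Nina has the wallet.
After event 6: Mallory has the wallet.
After event 7: Nina has the wallet.
After event 8: Alice has the wallet.
After event 9: Nina has the wallet.
After event 10: Mallory has the wallet.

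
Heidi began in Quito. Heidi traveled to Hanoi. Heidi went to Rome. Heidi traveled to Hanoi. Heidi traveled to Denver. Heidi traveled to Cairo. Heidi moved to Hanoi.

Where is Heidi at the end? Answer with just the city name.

Answer: Hanoi

Derivation:
Tracking Heidi's location:
Start: Heidi is in Quito.
After move 1: Quito -> Hanoi. Heidi is in Hanoi.
After move 2: Hanoi -> Rome. Heidi is in Rome.
After move 3: Rome -> Hanoi. Heidi is in Hanoi.
After move 4: Hanoi -> Denver. Heidi is in Denver.
After move 5: Denver -> Cairo. Heidi is in Cairo.
After move 6: Cairo -> Hanoi. Heidi is in Hanoi.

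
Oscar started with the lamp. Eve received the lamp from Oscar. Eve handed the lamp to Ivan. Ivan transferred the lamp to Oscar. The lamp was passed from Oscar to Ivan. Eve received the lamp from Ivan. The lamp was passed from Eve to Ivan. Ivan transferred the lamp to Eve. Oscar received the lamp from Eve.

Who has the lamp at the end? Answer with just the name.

Answer: Oscar

Derivation:
Tracking the lamp through each event:
Start: Oscar has the lamp.
After event 1: Eve has the lamp.
After event 2: Ivan has the lamp.
After event 3: Oscar has the lamp.
After event 4: Ivan has the lamp.
After event 5: Eve has the lamp.
After event 6: Ivan has the lamp.
After event 7: Eve has the lamp.
After event 8: Oscar has the lamp.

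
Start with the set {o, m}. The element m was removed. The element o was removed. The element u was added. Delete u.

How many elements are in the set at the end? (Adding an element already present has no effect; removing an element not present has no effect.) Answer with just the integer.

Tracking the set through each operation:
Start: {m, o}
Event 1 (remove m): removed. Set: {o}
Event 2 (remove o): removed. Set: {}
Event 3 (add u): added. Set: {u}
Event 4 (remove u): removed. Set: {}

Final set: {} (size 0)

Answer: 0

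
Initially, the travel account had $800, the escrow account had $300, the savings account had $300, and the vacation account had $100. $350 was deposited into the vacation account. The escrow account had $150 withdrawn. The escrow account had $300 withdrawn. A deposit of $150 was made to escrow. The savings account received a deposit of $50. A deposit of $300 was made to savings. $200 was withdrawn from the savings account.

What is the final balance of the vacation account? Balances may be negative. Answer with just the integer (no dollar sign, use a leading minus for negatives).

Tracking account balances step by step:
Start: travel=800, escrow=300, savings=300, vacation=100
Event 1 (deposit 350 to vacation): vacation: 100 + 350 = 450. Balances: travel=800, escrow=300, savings=300, vacation=450
Event 2 (withdraw 150 from escrow): escrow: 300 - 150 = 150. Balances: travel=800, escrow=150, savings=300, vacation=450
Event 3 (withdraw 300 from escrow): escrow: 150 - 300 = -150. Balances: travel=800, escrow=-150, savings=300, vacation=450
Event 4 (deposit 150 to escrow): escrow: -150 + 150 = 0. Balances: travel=800, escrow=0, savings=300, vacation=450
Event 5 (deposit 50 to savings): savings: 300 + 50 = 350. Balances: travel=800, escrow=0, savings=350, vacation=450
Event 6 (deposit 300 to savings): savings: 350 + 300 = 650. Balances: travel=800, escrow=0, savings=650, vacation=450
Event 7 (withdraw 200 from savings): savings: 650 - 200 = 450. Balances: travel=800, escrow=0, savings=450, vacation=450

Final balance of vacation: 450

Answer: 450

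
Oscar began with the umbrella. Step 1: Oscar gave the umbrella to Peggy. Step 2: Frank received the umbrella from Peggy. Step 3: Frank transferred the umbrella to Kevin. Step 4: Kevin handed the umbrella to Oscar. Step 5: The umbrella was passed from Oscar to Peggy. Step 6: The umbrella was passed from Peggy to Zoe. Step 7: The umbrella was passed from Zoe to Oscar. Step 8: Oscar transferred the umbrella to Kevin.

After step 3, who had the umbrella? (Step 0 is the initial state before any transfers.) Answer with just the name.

Answer: Kevin

Derivation:
Tracking the umbrella holder through step 3:
After step 0 (start): Oscar
After step 1: Peggy
After step 2: Frank
After step 3: Kevin

At step 3, the holder is Kevin.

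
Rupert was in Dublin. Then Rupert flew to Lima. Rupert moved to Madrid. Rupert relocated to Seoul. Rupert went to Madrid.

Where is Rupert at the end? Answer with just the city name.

Answer: Madrid

Derivation:
Tracking Rupert's location:
Start: Rupert is in Dublin.
After move 1: Dublin -> Lima. Rupert is in Lima.
After move 2: Lima -> Madrid. Rupert is in Madrid.
After move 3: Madrid -> Seoul. Rupert is in Seoul.
After move 4: Seoul -> Madrid. Rupert is in Madrid.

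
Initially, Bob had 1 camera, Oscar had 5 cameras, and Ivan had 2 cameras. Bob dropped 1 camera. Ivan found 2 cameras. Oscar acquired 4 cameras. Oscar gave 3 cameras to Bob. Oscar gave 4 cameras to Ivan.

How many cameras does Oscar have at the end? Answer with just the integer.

Tracking counts step by step:
Start: Bob=1, Oscar=5, Ivan=2
Event 1 (Bob -1): Bob: 1 -> 0. State: Bob=0, Oscar=5, Ivan=2
Event 2 (Ivan +2): Ivan: 2 -> 4. State: Bob=0, Oscar=5, Ivan=4
Event 3 (Oscar +4): Oscar: 5 -> 9. State: Bob=0, Oscar=9, Ivan=4
Event 4 (Oscar -> Bob, 3): Oscar: 9 -> 6, Bob: 0 -> 3. State: Bob=3, Oscar=6, Ivan=4
Event 5 (Oscar -> Ivan, 4): Oscar: 6 -> 2, Ivan: 4 -> 8. State: Bob=3, Oscar=2, Ivan=8

Oscar's final count: 2

Answer: 2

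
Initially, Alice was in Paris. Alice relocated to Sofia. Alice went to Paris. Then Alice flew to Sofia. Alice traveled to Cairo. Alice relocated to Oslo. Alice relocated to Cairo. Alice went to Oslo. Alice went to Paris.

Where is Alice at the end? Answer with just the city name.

Tracking Alice's location:
Start: Alice is in Paris.
After move 1: Paris -> Sofia. Alice is in Sofia.
After move 2: Sofia -> Paris. Alice is in Paris.
After move 3: Paris -> Sofia. Alice is in Sofia.
After move 4: Sofia -> Cairo. Alice is in Cairo.
After move 5: Cairo -> Oslo. Alice is in Oslo.
After move 6: Oslo -> Cairo. Alice is in Cairo.
After move 7: Cairo -> Oslo. Alice is in Oslo.
After move 8: Oslo -> Paris. Alice is in Paris.

Answer: Paris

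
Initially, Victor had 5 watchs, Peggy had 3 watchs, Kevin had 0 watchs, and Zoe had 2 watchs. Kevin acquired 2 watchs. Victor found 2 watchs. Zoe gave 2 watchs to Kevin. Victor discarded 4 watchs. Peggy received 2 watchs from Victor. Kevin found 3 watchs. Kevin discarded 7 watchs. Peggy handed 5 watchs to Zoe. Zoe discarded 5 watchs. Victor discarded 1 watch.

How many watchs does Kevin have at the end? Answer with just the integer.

Answer: 0

Derivation:
Tracking counts step by step:
Start: Victor=5, Peggy=3, Kevin=0, Zoe=2
Event 1 (Kevin +2): Kevin: 0 -> 2. State: Victor=5, Peggy=3, Kevin=2, Zoe=2
Event 2 (Victor +2): Victor: 5 -> 7. State: Victor=7, Peggy=3, Kevin=2, Zoe=2
Event 3 (Zoe -> Kevin, 2): Zoe: 2 -> 0, Kevin: 2 -> 4. State: Victor=7, Peggy=3, Kevin=4, Zoe=0
Event 4 (Victor -4): Victor: 7 -> 3. State: Victor=3, Peggy=3, Kevin=4, Zoe=0
Event 5 (Victor -> Peggy, 2): Victor: 3 -> 1, Peggy: 3 -> 5. State: Victor=1, Peggy=5, Kevin=4, Zoe=0
Event 6 (Kevin +3): Kevin: 4 -> 7. State: Victor=1, Peggy=5, Kevin=7, Zoe=0
Event 7 (Kevin -7): Kevin: 7 -> 0. State: Victor=1, Peggy=5, Kevin=0, Zoe=0
Event 8 (Peggy -> Zoe, 5): Peggy: 5 -> 0, Zoe: 0 -> 5. State: Victor=1, Peggy=0, Kevin=0, Zoe=5
Event 9 (Zoe -5): Zoe: 5 -> 0. State: Victor=1, Peggy=0, Kevin=0, Zoe=0
Event 10 (Victor -1): Victor: 1 -> 0. State: Victor=0, Peggy=0, Kevin=0, Zoe=0

Kevin's final count: 0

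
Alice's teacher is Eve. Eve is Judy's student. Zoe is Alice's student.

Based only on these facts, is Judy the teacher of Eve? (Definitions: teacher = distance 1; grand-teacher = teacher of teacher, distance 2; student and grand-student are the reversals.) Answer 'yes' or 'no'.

Reconstructing the teacher chain from the given facts:
  Judy -> Eve -> Alice -> Zoe
(each arrow means 'teacher of the next')
Positions in the chain (0 = top):
  position of Judy: 0
  position of Eve: 1
  position of Alice: 2
  position of Zoe: 3

Judy is at position 0, Eve is at position 1; signed distance (j - i) = 1.
'teacher' requires j - i = 1. Actual distance is 1, so the relation HOLDS.

Answer: yes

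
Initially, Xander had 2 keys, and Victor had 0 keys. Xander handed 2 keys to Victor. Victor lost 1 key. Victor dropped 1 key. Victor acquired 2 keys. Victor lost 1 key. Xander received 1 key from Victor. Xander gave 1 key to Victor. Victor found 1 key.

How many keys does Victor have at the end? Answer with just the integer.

Tracking counts step by step:
Start: Xander=2, Victor=0
Event 1 (Xander -> Victor, 2): Xander: 2 -> 0, Victor: 0 -> 2. State: Xander=0, Victor=2
Event 2 (Victor -1): Victor: 2 -> 1. State: Xander=0, Victor=1
Event 3 (Victor -1): Victor: 1 -> 0. State: Xander=0, Victor=0
Event 4 (Victor +2): Victor: 0 -> 2. State: Xander=0, Victor=2
Event 5 (Victor -1): Victor: 2 -> 1. State: Xander=0, Victor=1
Event 6 (Victor -> Xander, 1): Victor: 1 -> 0, Xander: 0 -> 1. State: Xander=1, Victor=0
Event 7 (Xander -> Victor, 1): Xander: 1 -> 0, Victor: 0 -> 1. State: Xander=0, Victor=1
Event 8 (Victor +1): Victor: 1 -> 2. State: Xander=0, Victor=2

Victor's final count: 2

Answer: 2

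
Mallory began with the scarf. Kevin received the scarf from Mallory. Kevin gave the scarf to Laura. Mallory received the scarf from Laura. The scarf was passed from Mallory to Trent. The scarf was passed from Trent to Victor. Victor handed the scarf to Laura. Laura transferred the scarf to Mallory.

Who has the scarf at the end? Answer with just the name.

Answer: Mallory

Derivation:
Tracking the scarf through each event:
Start: Mallory has the scarf.
After event 1: Kevin has the scarf.
After event 2: Laura has the scarf.
After event 3: Mallory has the scarf.
After event 4: Trent has the scarf.
After event 5: Victor has the scarf.
After event 6: Laura has the scarf.
After event 7: Mallory has the scarf.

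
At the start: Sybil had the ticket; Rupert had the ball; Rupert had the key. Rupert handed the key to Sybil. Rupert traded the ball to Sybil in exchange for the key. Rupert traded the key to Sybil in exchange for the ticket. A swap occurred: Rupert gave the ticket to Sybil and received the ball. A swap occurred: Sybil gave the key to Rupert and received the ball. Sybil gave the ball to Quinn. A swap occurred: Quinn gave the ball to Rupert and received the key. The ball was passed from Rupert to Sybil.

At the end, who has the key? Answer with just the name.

Answer: Quinn

Derivation:
Tracking all object holders:
Start: ticket:Sybil, ball:Rupert, key:Rupert
Event 1 (give key: Rupert -> Sybil). State: ticket:Sybil, ball:Rupert, key:Sybil
Event 2 (swap ball<->key: now ball:Sybil, key:Rupert). State: ticket:Sybil, ball:Sybil, key:Rupert
Event 3 (swap key<->ticket: now key:Sybil, ticket:Rupert). State: ticket:Rupert, ball:Sybil, key:Sybil
Event 4 (swap ticket<->ball: now ticket:Sybil, ball:Rupert). State: ticket:Sybil, ball:Rupert, key:Sybil
Event 5 (swap key<->ball: now key:Rupert, ball:Sybil). State: ticket:Sybil, ball:Sybil, key:Rupert
Event 6 (give ball: Sybil -> Quinn). State: ticket:Sybil, ball:Quinn, key:Rupert
Event 7 (swap ball<->key: now ball:Rupert, key:Quinn). State: ticket:Sybil, ball:Rupert, key:Quinn
Event 8 (give ball: Rupert -> Sybil). State: ticket:Sybil, ball:Sybil, key:Quinn

Final state: ticket:Sybil, ball:Sybil, key:Quinn
The key is held by Quinn.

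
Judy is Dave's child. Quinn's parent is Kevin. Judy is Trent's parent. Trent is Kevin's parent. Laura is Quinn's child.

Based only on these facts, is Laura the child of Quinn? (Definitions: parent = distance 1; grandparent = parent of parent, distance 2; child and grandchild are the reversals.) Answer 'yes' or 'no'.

Answer: yes

Derivation:
Reconstructing the parent chain from the given facts:
  Dave -> Judy -> Trent -> Kevin -> Quinn -> Laura
(each arrow means 'parent of the next')
Positions in the chain (0 = top):
  position of Dave: 0
  position of Judy: 1
  position of Trent: 2
  position of Kevin: 3
  position of Quinn: 4
  position of Laura: 5

Laura is at position 5, Quinn is at position 4; signed distance (j - i) = -1.
'child' requires j - i = -1. Actual distance is -1, so the relation HOLDS.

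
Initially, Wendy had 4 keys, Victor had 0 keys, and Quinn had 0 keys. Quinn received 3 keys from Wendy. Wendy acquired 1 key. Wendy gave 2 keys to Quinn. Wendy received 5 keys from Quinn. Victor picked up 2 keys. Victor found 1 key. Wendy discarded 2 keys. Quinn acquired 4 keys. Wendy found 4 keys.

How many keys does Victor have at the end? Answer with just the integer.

Answer: 3

Derivation:
Tracking counts step by step:
Start: Wendy=4, Victor=0, Quinn=0
Event 1 (Wendy -> Quinn, 3): Wendy: 4 -> 1, Quinn: 0 -> 3. State: Wendy=1, Victor=0, Quinn=3
Event 2 (Wendy +1): Wendy: 1 -> 2. State: Wendy=2, Victor=0, Quinn=3
Event 3 (Wendy -> Quinn, 2): Wendy: 2 -> 0, Quinn: 3 -> 5. State: Wendy=0, Victor=0, Quinn=5
Event 4 (Quinn -> Wendy, 5): Quinn: 5 -> 0, Wendy: 0 -> 5. State: Wendy=5, Victor=0, Quinn=0
Event 5 (Victor +2): Victor: 0 -> 2. State: Wendy=5, Victor=2, Quinn=0
Event 6 (Victor +1): Victor: 2 -> 3. State: Wendy=5, Victor=3, Quinn=0
Event 7 (Wendy -2): Wendy: 5 -> 3. State: Wendy=3, Victor=3, Quinn=0
Event 8 (Quinn +4): Quinn: 0 -> 4. State: Wendy=3, Victor=3, Quinn=4
Event 9 (Wendy +4): Wendy: 3 -> 7. State: Wendy=7, Victor=3, Quinn=4

Victor's final count: 3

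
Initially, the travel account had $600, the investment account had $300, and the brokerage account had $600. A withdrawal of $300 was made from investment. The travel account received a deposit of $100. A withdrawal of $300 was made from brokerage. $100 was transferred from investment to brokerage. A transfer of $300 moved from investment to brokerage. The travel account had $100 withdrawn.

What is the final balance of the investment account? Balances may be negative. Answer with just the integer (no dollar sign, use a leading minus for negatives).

Tracking account balances step by step:
Start: travel=600, investment=300, brokerage=600
Event 1 (withdraw 300 from investment): investment: 300 - 300 = 0. Balances: travel=600, investment=0, brokerage=600
Event 2 (deposit 100 to travel): travel: 600 + 100 = 700. Balances: travel=700, investment=0, brokerage=600
Event 3 (withdraw 300 from brokerage): brokerage: 600 - 300 = 300. Balances: travel=700, investment=0, brokerage=300
Event 4 (transfer 100 investment -> brokerage): investment: 0 - 100 = -100, brokerage: 300 + 100 = 400. Balances: travel=700, investment=-100, brokerage=400
Event 5 (transfer 300 investment -> brokerage): investment: -100 - 300 = -400, brokerage: 400 + 300 = 700. Balances: travel=700, investment=-400, brokerage=700
Event 6 (withdraw 100 from travel): travel: 700 - 100 = 600. Balances: travel=600, investment=-400, brokerage=700

Final balance of investment: -400

Answer: -400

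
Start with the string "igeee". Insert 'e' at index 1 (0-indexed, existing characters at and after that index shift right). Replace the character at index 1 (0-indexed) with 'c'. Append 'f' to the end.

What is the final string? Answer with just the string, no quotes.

Applying each edit step by step:
Start: "igeee"
Op 1 (insert 'e' at idx 1): "igeee" -> "iegeee"
Op 2 (replace idx 1: 'e' -> 'c'): "iegeee" -> "icgeee"
Op 3 (append 'f'): "icgeee" -> "icgeeef"

Answer: icgeeef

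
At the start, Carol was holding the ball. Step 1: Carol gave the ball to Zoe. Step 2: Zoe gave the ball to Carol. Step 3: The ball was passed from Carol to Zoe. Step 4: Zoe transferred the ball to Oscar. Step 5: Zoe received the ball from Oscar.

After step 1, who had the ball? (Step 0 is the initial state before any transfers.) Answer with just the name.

Answer: Zoe

Derivation:
Tracking the ball holder through step 1:
After step 0 (start): Carol
After step 1: Zoe

At step 1, the holder is Zoe.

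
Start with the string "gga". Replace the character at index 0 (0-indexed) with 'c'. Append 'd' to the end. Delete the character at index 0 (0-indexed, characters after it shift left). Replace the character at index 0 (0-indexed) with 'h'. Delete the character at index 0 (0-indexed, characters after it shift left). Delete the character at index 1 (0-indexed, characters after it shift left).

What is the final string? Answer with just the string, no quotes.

Answer: a

Derivation:
Applying each edit step by step:
Start: "gga"
Op 1 (replace idx 0: 'g' -> 'c'): "gga" -> "cga"
Op 2 (append 'd'): "cga" -> "cgad"
Op 3 (delete idx 0 = 'c'): "cgad" -> "gad"
Op 4 (replace idx 0: 'g' -> 'h'): "gad" -> "had"
Op 5 (delete idx 0 = 'h'): "had" -> "ad"
Op 6 (delete idx 1 = 'd'): "ad" -> "a"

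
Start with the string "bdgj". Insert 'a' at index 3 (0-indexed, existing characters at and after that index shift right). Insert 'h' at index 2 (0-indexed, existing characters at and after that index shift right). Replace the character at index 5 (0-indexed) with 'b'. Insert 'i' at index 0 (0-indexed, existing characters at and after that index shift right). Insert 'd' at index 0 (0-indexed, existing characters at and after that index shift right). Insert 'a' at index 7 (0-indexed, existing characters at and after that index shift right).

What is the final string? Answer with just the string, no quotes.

Applying each edit step by step:
Start: "bdgj"
Op 1 (insert 'a' at idx 3): "bdgj" -> "bdgaj"
Op 2 (insert 'h' at idx 2): "bdgaj" -> "bdhgaj"
Op 3 (replace idx 5: 'j' -> 'b'): "bdhgaj" -> "bdhgab"
Op 4 (insert 'i' at idx 0): "bdhgab" -> "ibdhgab"
Op 5 (insert 'd' at idx 0): "ibdhgab" -> "dibdhgab"
Op 6 (insert 'a' at idx 7): "dibdhgab" -> "dibdhgaab"

Answer: dibdhgaab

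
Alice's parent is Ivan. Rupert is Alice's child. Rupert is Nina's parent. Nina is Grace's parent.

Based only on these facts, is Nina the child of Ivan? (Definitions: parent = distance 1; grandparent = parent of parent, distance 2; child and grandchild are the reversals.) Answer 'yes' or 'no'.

Answer: no

Derivation:
Reconstructing the parent chain from the given facts:
  Ivan -> Alice -> Rupert -> Nina -> Grace
(each arrow means 'parent of the next')
Positions in the chain (0 = top):
  position of Ivan: 0
  position of Alice: 1
  position of Rupert: 2
  position of Nina: 3
  position of Grace: 4

Nina is at position 3, Ivan is at position 0; signed distance (j - i) = -3.
'child' requires j - i = -1. Actual distance is -3, so the relation does NOT hold.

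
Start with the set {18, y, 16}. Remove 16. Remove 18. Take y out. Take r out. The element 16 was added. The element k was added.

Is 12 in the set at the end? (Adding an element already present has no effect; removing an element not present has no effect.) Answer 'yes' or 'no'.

Tracking the set through each operation:
Start: {16, 18, y}
Event 1 (remove 16): removed. Set: {18, y}
Event 2 (remove 18): removed. Set: {y}
Event 3 (remove y): removed. Set: {}
Event 4 (remove r): not present, no change. Set: {}
Event 5 (add 16): added. Set: {16}
Event 6 (add k): added. Set: {16, k}

Final set: {16, k} (size 2)
12 is NOT in the final set.

Answer: no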